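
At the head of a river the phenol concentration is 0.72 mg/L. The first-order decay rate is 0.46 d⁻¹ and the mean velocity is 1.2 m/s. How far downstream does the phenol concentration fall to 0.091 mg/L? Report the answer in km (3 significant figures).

From C = C₀·e^(−kt), t = ln(C₀/C)/k = ln(0.72/0.091)/0.46 = 2.068/0.46 = 4.497 d.
Distance = v·t = 1.2 m/s × 3.885e+05 s = 4.662e+05 m = 466.2 km.

466 km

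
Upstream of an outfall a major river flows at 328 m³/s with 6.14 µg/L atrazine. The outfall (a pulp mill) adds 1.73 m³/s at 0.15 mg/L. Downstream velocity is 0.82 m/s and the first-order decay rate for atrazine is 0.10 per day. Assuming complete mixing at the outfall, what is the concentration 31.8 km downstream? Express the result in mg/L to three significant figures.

6.14 µg/L = 0.00614 mg/L.
After complete mixing, C₀ = (1.73·0.15 + 328·0.00614) / 329.7 = 0.006895 mg/L.
Travel time t = 3.18e+04 m / 0.82 m/s = 3.878e+04 s = 0.4488 d.
C = 0.006895·exp(−0.10·0.4488) = 0.006895·0.9561 = 0.006592 mg/L.

0.00659 mg/L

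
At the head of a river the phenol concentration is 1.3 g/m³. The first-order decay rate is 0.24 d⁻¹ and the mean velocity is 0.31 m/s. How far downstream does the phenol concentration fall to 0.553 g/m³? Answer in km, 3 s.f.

95.4 km

From C = C₀·e^(−kt), t = ln(C₀/C)/k = ln(1.3/0.553)/0.24 = 0.8548/0.24 = 3.562 d.
Distance = v·t = 0.31 m/s × 3.077e+05 s = 9.539e+04 m = 95.39 km.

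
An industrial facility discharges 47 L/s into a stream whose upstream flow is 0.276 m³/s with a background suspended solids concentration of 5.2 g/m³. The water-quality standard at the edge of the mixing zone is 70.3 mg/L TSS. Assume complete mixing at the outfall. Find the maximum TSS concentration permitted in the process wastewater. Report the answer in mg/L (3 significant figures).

453 mg/L

47 L/s = 0.047 m³/s.
Mass balance: 70.3·0.323 = 0.047·Cₑ + 0.276·5.2.
Cₑ = (22.71 − 1.435) / 0.047 = 452.6 mg/L.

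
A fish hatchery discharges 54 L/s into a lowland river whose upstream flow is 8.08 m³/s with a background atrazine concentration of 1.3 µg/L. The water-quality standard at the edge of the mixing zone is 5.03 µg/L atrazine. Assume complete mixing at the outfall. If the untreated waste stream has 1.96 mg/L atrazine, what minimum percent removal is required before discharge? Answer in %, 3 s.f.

54 L/s = 0.054 m³/s.
1.3 µg/L = 0.0013 mg/L.
5.03 µg/L = 0.00503 mg/L.
Mass balance: 0.00503·8.134 = 0.054·Cₑ + 8.08·0.0013.
Cₑ = (0.04091 − 0.0105) / 0.054 = 0.5631 mg/L.
Required removal = 1 − 0.5631/1.96 = 71.27 %.

71.3 %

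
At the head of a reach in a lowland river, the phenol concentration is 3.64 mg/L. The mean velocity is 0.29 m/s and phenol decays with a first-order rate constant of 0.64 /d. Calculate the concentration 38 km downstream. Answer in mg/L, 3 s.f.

1.38 mg/L

Travel time t = 38 km / 0.29 m/s = 3.8e+04/0.29 = 1.31e+05 s = 1.517 d.
First-order decay: C = 3.64·exp(−0.64·1.517) = 3.64·0.3788 = 1.379 mg/L.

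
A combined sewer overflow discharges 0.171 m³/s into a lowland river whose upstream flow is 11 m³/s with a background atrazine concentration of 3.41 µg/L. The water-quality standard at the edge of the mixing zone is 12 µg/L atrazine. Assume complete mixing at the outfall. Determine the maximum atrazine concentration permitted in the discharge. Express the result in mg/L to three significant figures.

3.41 µg/L = 0.00341 mg/L.
12 µg/L = 0.012 mg/L.
Mass balance: 0.012·11.17 = 0.171·Cₑ + 11·0.00341.
Cₑ = (0.1341 − 0.03751) / 0.171 = 0.5646 mg/L.

0.565 mg/L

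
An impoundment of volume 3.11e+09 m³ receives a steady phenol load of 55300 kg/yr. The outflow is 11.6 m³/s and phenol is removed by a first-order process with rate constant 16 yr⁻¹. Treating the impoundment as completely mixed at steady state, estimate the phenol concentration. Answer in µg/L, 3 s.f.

1.10 µg/L

Outflow Q = 11.6 m³/s × 3.156e+07 s/yr = 3.661e+08 m³/yr.
Steady-state CSTR mass balance: W = Q·C + k·V·C, so C = W/(Q + kV).
Q + kV = 3.661e+08 + 16·3.11e+09 = 5.013e+10 m³/yr.
C = 55300/5.013e+10 = 1.103e-06 kg/m³ = 0.001103 mg/L = 1.103 µg/L.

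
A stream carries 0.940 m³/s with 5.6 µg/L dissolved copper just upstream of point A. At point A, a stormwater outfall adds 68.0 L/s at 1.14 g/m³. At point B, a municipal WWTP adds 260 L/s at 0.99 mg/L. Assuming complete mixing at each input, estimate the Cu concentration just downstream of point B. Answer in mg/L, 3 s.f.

5.6 µg/L = 0.0056 mg/L.
68.0 L/s = 0.068 m³/s.
After input A: C = (0.94·0.0056 + 0.068·1.14) / 1.008 = 0.08213 mg/L.
260 L/s = 0.26 m³/s.
After input B: C = (1.008·0.08213 + 0.26·0.99) / 1.268 = 0.2683 mg/L.

0.268 mg/L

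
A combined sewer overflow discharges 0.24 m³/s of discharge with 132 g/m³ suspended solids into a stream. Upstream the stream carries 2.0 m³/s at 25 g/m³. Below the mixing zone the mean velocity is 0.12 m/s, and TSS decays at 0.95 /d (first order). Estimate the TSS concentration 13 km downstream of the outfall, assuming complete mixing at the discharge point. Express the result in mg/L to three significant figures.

11.1 mg/L

After complete mixing, C₀ = (0.24·132 + 2·25) / 2.24 = 36.46 mg/L.
Travel time t = 1.3e+04 m / 0.12 m/s = 1.083e+05 s = 1.254 d.
C = 36.46·exp(−0.95·1.254) = 36.46·0.3039 = 11.08 mg/L.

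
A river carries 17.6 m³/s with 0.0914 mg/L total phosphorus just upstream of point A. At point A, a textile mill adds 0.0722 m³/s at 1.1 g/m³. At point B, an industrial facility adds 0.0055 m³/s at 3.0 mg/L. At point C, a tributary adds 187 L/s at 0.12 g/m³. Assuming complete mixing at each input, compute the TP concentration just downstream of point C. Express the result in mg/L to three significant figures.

After input A: C = (17.6·0.0914 + 0.0722·1.1) / 17.67 = 0.09552 mg/L.
After input B: C = (17.67·0.09552 + 0.0055·3) / 17.68 = 0.09642 mg/L.
187 L/s = 0.187 m³/s.
After input C: C = (17.68·0.09642 + 0.187·0.12) / 17.86 = 0.09667 mg/L.

0.0967 mg/L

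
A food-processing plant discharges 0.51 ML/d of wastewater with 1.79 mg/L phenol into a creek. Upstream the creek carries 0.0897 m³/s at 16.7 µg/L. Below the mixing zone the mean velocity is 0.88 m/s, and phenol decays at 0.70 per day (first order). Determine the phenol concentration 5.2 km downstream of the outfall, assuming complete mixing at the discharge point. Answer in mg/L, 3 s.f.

0.120 mg/L

0.51 ML/d = 0.005903 m³/s.
16.7 µg/L = 0.0167 mg/L.
After complete mixing, C₀ = (0.005903·1.79 + 0.0897·0.0167) / 0.0956 = 0.1262 mg/L.
Travel time t = 5200 m / 0.88 m/s = 5909 s = 0.06839 d.
C = 0.1262·exp(−0.70·0.06839) = 0.1262·0.9533 = 0.1203 mg/L.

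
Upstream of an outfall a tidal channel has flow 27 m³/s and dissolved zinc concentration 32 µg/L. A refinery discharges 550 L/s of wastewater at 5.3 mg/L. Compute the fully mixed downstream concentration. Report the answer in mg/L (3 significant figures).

0.137 mg/L

550 L/s = 0.55 m³/s.
32 µg/L = 0.032 mg/L.
Conservation of mass across the mixing zone: C = (0.55·5.3 + 27·0.032) / (0.55 + 27) = 3.779/27.55 = 0.1372 mg/L.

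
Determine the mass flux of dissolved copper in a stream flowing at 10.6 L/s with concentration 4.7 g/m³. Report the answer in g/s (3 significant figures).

0.0498 g/s

10.6 L/s = 0.0106 m³/s.
Mass flux = Q·C = 0.0106 m³/s × 4.7 g/m³ = 0.04982 g/s.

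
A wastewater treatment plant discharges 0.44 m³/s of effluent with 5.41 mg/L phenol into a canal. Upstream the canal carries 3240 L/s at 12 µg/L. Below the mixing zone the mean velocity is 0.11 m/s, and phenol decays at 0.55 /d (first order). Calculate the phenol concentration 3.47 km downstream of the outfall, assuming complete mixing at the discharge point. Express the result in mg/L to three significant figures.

3240 L/s = 3.24 m³/s.
12 µg/L = 0.012 mg/L.
After complete mixing, C₀ = (0.44·5.41 + 3.24·0.012) / 3.68 = 0.6574 mg/L.
Travel time t = 3470 m / 0.11 m/s = 3.155e+04 s = 0.3651 d.
C = 0.6574·exp(−0.55·0.3651) = 0.6574·0.8181 = 0.5378 mg/L.

0.538 mg/L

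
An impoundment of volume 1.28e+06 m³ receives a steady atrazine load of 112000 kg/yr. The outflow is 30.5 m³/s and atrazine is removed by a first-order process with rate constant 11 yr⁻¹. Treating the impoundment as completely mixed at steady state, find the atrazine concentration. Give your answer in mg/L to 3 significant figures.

0.115 mg/L

Outflow Q = 30.5 m³/s × 3.156e+07 s/yr = 9.625e+08 m³/yr.
Steady-state CSTR mass balance: W = Q·C + k·V·C, so C = W/(Q + kV).
Q + kV = 9.625e+08 + 11·1.28e+06 = 9.766e+08 m³/yr.
C = 112000/9.766e+08 = 0.0001147 kg/m³ = 0.1147 mg/L.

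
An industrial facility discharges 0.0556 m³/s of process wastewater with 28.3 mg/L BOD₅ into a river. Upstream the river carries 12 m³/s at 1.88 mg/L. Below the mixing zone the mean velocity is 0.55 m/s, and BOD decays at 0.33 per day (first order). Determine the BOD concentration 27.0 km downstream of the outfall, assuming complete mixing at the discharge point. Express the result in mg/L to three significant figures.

1.66 mg/L

After complete mixing, C₀ = (0.0556·28.3 + 12·1.88) / 12.06 = 2.002 mg/L.
Travel time t = 2.7e+04 m / 0.55 m/s = 4.909e+04 s = 0.5682 d.
C = 2.002·exp(−0.33·0.5682) = 2.002·0.829 = 1.66 mg/L.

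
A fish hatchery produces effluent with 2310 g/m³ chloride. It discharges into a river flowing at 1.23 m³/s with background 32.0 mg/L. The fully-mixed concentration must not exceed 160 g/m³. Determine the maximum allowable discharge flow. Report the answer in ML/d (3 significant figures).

6.33 ML/d

Mass balance at complete mixing: C_std·(Q_w + Q_r) = Q_w·C_e + Q_r·C_b.
Rearranging, Q_w = Q_r·(C_std − C_b)/(C_e − C_std) = 1.23·(160 − 32) / (2310 − 160) = 0.07323 m³/s.
= 6.327 ML/d.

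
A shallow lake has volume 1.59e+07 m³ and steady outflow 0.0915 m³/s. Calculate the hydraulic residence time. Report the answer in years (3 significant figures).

Q = 0.0915 m³/s × 3.156e+07 s/yr = 2.888e+06 m³/yr.
Hydraulic residence time τ = V/Q = 1.59e+07/2.888e+06 = 5.506 yr.

5.51 yr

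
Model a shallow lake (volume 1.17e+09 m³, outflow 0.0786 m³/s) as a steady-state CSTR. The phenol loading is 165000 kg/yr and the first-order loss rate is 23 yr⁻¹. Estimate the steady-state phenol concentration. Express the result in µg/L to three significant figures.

Outflow Q = 0.0786 m³/s × 3.156e+07 s/yr = 2.48e+06 m³/yr.
Steady-state CSTR mass balance: W = Q·C + k·V·C, so C = W/(Q + kV).
Q + kV = 2.48e+06 + 23·1.17e+09 = 2.691e+10 m³/yr.
C = 165000/2.691e+10 = 6.131e-06 kg/m³ = 0.006131 mg/L = 6.131 µg/L.

6.13 µg/L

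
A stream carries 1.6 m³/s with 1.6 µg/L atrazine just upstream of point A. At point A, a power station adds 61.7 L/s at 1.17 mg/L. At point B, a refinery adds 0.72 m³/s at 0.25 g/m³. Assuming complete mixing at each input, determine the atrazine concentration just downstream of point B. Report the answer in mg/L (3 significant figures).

1.6 µg/L = 0.0016 mg/L.
61.7 L/s = 0.0617 m³/s.
After input A: C = (1.6·0.0016 + 0.0617·1.17) / 1.662 = 0.04498 mg/L.
After input B: C = (1.662·0.04498 + 0.72·0.25) / 2.382 = 0.107 mg/L.

0.107 mg/L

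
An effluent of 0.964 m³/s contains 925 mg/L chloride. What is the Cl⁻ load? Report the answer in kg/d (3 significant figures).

Mass flux = Q·C = 0.964 m³/s × 925 g/m³ = 891.7 g/s.
= 891.7 g/s × 86.4 = 7.704e+04 kg/d.

77000 kg/d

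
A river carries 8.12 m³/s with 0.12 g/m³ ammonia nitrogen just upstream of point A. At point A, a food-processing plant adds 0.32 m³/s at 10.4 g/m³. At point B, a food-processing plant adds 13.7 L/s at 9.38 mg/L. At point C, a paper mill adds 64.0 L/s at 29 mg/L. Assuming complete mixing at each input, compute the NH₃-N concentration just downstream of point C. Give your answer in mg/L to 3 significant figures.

After input A: C = (8.12·0.12 + 0.32·10.4) / 8.44 = 0.5098 mg/L.
13.7 L/s = 0.0137 m³/s.
After input B: C = (8.44·0.5098 + 0.0137·9.38) / 8.454 = 0.5241 mg/L.
64.0 L/s = 0.064 m³/s.
After input C: C = (8.454·0.5241 + 0.064·29) / 8.518 = 0.7381 mg/L.

0.738 mg/L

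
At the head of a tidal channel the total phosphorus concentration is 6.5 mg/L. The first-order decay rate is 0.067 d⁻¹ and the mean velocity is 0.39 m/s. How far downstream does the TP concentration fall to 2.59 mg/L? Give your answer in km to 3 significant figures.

463 km

From C = C₀·e^(−kt), t = ln(C₀/C)/k = ln(6.5/2.59)/0.067 = 0.9201/0.067 = 13.73 d.
Distance = v·t = 0.39 m/s × 1.187e+06 s = 4.628e+05 m = 462.8 km.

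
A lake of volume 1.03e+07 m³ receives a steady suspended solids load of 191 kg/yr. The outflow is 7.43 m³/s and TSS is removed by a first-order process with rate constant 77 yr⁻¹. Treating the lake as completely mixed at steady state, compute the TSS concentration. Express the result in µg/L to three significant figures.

Outflow Q = 7.43 m³/s × 3.156e+07 s/yr = 2.345e+08 m³/yr.
Steady-state CSTR mass balance: W = Q·C + k·V·C, so C = W/(Q + kV).
Q + kV = 2.345e+08 + 77·1.03e+07 = 1.028e+09 m³/yr.
C = 191/1.028e+09 = 1.859e-07 kg/m³ = 0.0001859 mg/L = 0.1859 µg/L.

0.186 µg/L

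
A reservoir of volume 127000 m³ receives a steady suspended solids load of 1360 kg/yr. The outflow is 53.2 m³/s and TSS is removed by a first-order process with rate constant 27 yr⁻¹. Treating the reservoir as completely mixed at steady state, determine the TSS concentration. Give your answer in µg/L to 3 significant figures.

Outflow Q = 53.2 m³/s × 3.156e+07 s/yr = 1.679e+09 m³/yr.
Steady-state CSTR mass balance: W = Q·C + k·V·C, so C = W/(Q + kV).
Q + kV = 1.679e+09 + 27·127000 = 1.682e+09 m³/yr.
C = 1360/1.682e+09 = 8.084e-07 kg/m³ = 0.0008084 mg/L = 0.8084 µg/L.

0.808 µg/L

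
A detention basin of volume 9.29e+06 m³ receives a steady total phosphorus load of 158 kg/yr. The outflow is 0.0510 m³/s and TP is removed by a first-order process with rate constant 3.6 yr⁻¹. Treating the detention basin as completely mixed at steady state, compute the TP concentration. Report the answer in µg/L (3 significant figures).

Outflow Q = 0.0510 m³/s × 3.156e+07 s/yr = 1.609e+06 m³/yr.
Steady-state CSTR mass balance: W = Q·C + k·V·C, so C = W/(Q + kV).
Q + kV = 1.609e+06 + 3.6·9.29e+06 = 3.505e+07 m³/yr.
C = 158/3.505e+07 = 4.507e-06 kg/m³ = 0.004507 mg/L = 4.507 µg/L.

4.51 µg/L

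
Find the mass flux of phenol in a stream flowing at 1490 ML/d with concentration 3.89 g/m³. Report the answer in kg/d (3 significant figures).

1490 ML/d = 17.25 m³/s.
Mass flux = Q·C = 17.25 m³/s × 3.89 g/m³ = 67.08 g/s.
= 67.08 g/s × 86.4 = 5796 kg/d.

5800 kg/d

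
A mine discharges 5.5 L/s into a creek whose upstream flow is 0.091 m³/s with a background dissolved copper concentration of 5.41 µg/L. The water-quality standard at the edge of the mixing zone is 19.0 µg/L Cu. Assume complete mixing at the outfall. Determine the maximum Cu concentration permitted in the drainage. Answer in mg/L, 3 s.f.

5.5 L/s = 0.0055 m³/s.
5.41 µg/L = 0.00541 mg/L.
19.0 µg/L = 0.019 mg/L.
Mass balance: 0.019·0.0965 = 0.0055·Cₑ + 0.091·0.00541.
Cₑ = (0.001834 − 0.0004923) / 0.0055 = 0.2439 mg/L.

0.244 mg/L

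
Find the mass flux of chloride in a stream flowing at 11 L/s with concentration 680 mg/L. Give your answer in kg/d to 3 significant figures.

11 L/s = 0.011 m³/s.
Mass flux = Q·C = 0.011 m³/s × 680 g/m³ = 7.48 g/s.
= 7.48 g/s × 86.4 = 646.3 kg/d.

646 kg/d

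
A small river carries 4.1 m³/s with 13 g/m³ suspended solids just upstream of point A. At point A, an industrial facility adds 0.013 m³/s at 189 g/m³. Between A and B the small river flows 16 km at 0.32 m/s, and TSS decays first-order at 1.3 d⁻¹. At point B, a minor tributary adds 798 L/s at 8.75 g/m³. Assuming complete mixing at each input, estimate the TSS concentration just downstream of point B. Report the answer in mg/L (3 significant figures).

6.77 mg/L

After input A: C = (4.1·13 + 0.013·189) / 4.113 = 13.56 mg/L.
Over the 16 km reach to input B (t = 5e+04 s = 0.5787 d), decay gives C = 13.56·exp(−1.3·0.5787) = 6.389 mg/L.
798 L/s = 0.798 m³/s.
After input B: C = (4.113·6.389 + 0.798·8.75) / 4.911 = 6.772 mg/L.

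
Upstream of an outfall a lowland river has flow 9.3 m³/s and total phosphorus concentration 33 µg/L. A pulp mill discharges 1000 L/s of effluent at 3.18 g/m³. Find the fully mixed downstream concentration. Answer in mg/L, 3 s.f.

1000 L/s = 1 m³/s.
33 µg/L = 0.033 mg/L.
Conservation of mass across the mixing zone: C = (1·3.18 + 9.3·0.033) / (1 + 9.3) = 3.487/10.3 = 0.3385 mg/L.

0.339 mg/L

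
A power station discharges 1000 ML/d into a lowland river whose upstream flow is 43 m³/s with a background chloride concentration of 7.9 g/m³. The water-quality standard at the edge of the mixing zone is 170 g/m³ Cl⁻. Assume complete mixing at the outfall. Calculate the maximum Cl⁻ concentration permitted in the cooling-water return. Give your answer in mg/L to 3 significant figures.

1000 ML/d = 11.57 m³/s.
Mass balance: 170·54.57 = 11.57·Cₑ + 43·7.9.
Cₑ = (9278 − 339.7) / 11.57 = 772.2 mg/L.

772 mg/L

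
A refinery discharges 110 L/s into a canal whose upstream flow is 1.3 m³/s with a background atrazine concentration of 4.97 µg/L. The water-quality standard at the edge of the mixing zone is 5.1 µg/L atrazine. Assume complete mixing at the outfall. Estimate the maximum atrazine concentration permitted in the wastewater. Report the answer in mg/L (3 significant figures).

0.00664 mg/L

110 L/s = 0.11 m³/s.
4.97 µg/L = 0.00497 mg/L.
5.1 µg/L = 0.0051 mg/L.
Mass balance: 0.0051·1.41 = 0.11·Cₑ + 1.3·0.00497.
Cₑ = (0.007191 − 0.006461) / 0.11 = 0.006636 mg/L.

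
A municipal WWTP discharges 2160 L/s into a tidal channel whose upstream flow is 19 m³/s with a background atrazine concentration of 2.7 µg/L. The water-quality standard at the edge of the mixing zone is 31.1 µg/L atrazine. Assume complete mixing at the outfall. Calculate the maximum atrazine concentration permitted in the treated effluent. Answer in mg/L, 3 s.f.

0.281 mg/L

2160 L/s = 2.16 m³/s.
2.7 µg/L = 0.0027 mg/L.
31.1 µg/L = 0.0311 mg/L.
Mass balance: 0.0311·21.16 = 2.16·Cₑ + 19·0.0027.
Cₑ = (0.6581 − 0.0513) / 2.16 = 0.2809 mg/L.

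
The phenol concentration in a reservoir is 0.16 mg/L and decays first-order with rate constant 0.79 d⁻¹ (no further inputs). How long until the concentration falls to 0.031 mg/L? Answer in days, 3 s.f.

2.08 d

t = ln(C₀/C)/k = ln(0.16/0.031)/0.79 = 1.641/0.79 = 2.077 d.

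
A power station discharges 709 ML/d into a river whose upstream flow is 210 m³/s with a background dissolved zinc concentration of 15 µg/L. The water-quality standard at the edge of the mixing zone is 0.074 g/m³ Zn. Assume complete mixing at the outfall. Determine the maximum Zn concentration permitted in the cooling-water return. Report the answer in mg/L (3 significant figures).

1.58 mg/L

709 ML/d = 8.206 m³/s.
15 µg/L = 0.015 mg/L.
Mass balance: 0.074·218.2 = 8.206·Cₑ + 210·0.015.
Cₑ = (16.15 − 3.15) / 8.206 = 1.584 mg/L.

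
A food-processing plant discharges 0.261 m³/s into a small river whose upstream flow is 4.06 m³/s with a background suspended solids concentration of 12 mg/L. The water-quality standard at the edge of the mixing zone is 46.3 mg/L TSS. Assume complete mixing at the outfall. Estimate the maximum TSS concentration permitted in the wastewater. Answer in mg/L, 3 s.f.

580 mg/L

Mass balance: 46.3·4.321 = 0.261·Cₑ + 4.06·12.
Cₑ = (200.1 − 48.72) / 0.261 = 579.9 mg/L.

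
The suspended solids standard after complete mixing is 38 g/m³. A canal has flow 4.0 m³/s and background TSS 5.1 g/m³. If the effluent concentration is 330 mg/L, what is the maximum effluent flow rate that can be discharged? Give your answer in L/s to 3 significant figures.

Mass balance at complete mixing: C_std·(Q_w + Q_r) = Q_w·C_e + Q_r·C_b.
Rearranging, Q_w = Q_r·(C_std − C_b)/(C_e − C_std) = 4.0·(38 − 5.1) / (330 − 38) = 0.4507 m³/s.
= 450.7 L/s.

451 L/s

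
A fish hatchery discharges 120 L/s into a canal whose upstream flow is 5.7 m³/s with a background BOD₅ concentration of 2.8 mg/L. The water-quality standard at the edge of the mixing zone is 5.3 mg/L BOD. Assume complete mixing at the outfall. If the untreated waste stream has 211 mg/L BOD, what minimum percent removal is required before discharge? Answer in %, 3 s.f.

120 L/s = 0.12 m³/s.
Mass balance: 5.3·5.82 = 0.12·Cₑ + 5.7·2.8.
Cₑ = (30.85 − 15.96) / 0.12 = 124.1 mg/L.
Required removal = 1 − 124.1/211 = 41.21 %.

41.2 %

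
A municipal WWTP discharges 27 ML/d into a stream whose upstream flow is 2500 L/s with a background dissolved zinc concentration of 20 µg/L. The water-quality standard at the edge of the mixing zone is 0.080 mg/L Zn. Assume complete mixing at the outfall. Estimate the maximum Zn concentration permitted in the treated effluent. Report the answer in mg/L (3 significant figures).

0.560 mg/L

27 ML/d = 0.3125 m³/s.
2500 L/s = 2.5 m³/s.
20 µg/L = 0.02 mg/L.
Mass balance: 0.08·2.812 = 0.3125·Cₑ + 2.5·0.02.
Cₑ = (0.225 − 0.05) / 0.3125 = 0.56 mg/L.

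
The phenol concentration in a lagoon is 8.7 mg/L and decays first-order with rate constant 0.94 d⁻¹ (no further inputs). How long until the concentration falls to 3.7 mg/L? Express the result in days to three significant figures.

t = ln(C₀/C)/k = ln(8.7/3.7)/0.94 = 0.855/0.94 = 0.9096 d.

0.910 d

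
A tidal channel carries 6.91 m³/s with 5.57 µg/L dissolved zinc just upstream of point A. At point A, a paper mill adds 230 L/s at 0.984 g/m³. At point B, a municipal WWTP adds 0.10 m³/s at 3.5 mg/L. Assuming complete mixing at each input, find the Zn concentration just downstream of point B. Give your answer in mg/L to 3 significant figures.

0.0849 mg/L

5.57 µg/L = 0.00557 mg/L.
230 L/s = 0.23 m³/s.
After input A: C = (6.91·0.00557 + 0.23·0.984) / 7.14 = 0.03709 mg/L.
After input B: C = (7.14·0.03709 + 0.1·3.5) / 7.24 = 0.08492 mg/L.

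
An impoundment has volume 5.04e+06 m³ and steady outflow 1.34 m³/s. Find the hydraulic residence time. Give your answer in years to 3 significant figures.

Q = 1.34 m³/s × 3.156e+07 s/yr = 4.229e+07 m³/yr.
Hydraulic residence time τ = V/Q = 5.04e+06/4.229e+07 = 0.1192 yr.

0.119 yr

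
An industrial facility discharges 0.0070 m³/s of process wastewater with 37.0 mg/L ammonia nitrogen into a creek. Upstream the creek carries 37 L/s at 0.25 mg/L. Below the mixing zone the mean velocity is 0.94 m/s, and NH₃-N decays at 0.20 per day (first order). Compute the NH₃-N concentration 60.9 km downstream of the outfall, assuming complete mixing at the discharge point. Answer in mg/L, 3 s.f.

5.25 mg/L

37 L/s = 0.037 m³/s.
After complete mixing, C₀ = (0.007·37 + 0.037·0.25) / 0.044 = 6.097 mg/L.
Travel time t = 6.09e+04 m / 0.94 m/s = 6.479e+04 s = 0.7499 d.
C = 6.097·exp(−0.20·0.7499) = 6.097·0.8607 = 5.248 mg/L.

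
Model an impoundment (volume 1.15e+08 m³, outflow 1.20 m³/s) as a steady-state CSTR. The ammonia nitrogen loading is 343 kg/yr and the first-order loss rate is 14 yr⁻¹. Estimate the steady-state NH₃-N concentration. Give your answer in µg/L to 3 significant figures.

Outflow Q = 1.20 m³/s × 3.156e+07 s/yr = 3.787e+07 m³/yr.
Steady-state CSTR mass balance: W = Q·C + k·V·C, so C = W/(Q + kV).
Q + kV = 3.787e+07 + 14·1.15e+08 = 1.648e+09 m³/yr.
C = 343/1.648e+09 = 2.081e-07 kg/m³ = 0.0002081 mg/L = 0.2081 µg/L.

0.208 µg/L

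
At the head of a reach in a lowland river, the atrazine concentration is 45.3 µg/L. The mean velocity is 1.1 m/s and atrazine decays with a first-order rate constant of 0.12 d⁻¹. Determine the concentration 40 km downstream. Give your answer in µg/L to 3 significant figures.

Travel time t = 40 km / 1.1 m/s = 4e+04/1.1 = 3.636e+04 s = 0.4209 d.
First-order decay: C = 45.3·exp(−0.12·0.4209) = 45.3·0.9507 = 43.07 µg/L.

43.1 µg/L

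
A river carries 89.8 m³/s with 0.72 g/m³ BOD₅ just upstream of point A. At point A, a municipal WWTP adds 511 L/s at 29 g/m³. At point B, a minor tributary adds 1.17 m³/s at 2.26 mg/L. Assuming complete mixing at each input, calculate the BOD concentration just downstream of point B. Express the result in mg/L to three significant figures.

0.898 mg/L

511 L/s = 0.511 m³/s.
After input A: C = (89.8·0.72 + 0.511·29) / 90.31 = 0.88 mg/L.
After input B: C = (90.31·0.88 + 1.17·2.26) / 91.48 = 0.8977 mg/L.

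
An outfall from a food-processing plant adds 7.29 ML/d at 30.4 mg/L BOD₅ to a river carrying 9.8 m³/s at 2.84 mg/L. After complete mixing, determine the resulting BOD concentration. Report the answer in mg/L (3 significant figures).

7.29 ML/d = 0.08437 m³/s.
Conservation of mass across the mixing zone: C = (0.08437·30.4 + 9.8·2.84) / (0.08437 + 9.8) = 30.4/9.884 = 3.075 mg/L.

3.08 mg/L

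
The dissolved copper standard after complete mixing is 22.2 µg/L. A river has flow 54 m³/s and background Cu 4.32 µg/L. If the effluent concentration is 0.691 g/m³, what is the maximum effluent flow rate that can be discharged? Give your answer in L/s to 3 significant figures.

4.32 µg/L = 0.00432 mg/L.
22.2 µg/L = 0.0222 mg/L.
Mass balance at complete mixing: C_std·(Q_w + Q_r) = Q_w·C_e + Q_r·C_b.
Rearranging, Q_w = Q_r·(C_std − C_b)/(C_e − C_std) = 54·(0.0222 − 0.00432) / (0.691 − 0.0222) = 1.444 m³/s.
= 1444 L/s.

1440 L/s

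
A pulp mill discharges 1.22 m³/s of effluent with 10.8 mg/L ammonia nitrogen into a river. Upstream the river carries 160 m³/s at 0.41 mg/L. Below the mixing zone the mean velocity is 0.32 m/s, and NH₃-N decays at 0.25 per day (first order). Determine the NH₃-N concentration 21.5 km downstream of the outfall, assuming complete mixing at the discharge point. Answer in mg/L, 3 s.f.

0.402 mg/L

After complete mixing, C₀ = (1.22·10.8 + 160·0.41) / 161.2 = 0.4886 mg/L.
Travel time t = 2.15e+04 m / 0.32 m/s = 6.719e+04 s = 0.7776 d.
C = 0.4886·exp(−0.25·0.7776) = 0.4886·0.8233 = 0.4023 mg/L.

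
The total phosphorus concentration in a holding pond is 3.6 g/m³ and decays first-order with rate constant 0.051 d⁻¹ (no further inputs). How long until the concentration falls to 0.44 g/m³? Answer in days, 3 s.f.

t = ln(C₀/C)/k = ln(3.6/0.44)/0.051 = 2.102/0.051 = 41.21 d.

41.2 d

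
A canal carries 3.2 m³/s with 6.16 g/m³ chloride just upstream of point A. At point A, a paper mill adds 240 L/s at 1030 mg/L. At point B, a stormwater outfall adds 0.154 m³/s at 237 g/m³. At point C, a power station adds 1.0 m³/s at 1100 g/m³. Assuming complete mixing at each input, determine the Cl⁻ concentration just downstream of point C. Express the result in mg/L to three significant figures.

240 L/s = 0.24 m³/s.
After input A: C = (3.2·6.16 + 0.24·1030) / 3.44 = 77.59 mg/L.
After input B: C = (3.44·77.59 + 0.154·237) / 3.594 = 84.42 mg/L.
After input C: C = (3.594·84.42 + 1·1100) / 4.594 = 305.5 mg/L.

305 mg/L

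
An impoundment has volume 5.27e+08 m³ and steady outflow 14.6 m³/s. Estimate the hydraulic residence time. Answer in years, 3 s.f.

Q = 14.6 m³/s × 3.156e+07 s/yr = 4.607e+08 m³/yr.
Hydraulic residence time τ = V/Q = 5.27e+08/4.607e+08 = 1.144 yr.

1.14 yr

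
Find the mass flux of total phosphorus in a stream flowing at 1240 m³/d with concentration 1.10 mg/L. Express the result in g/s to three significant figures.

0.0158 g/s

1240 m³/d = 0.01435 m³/s.
Mass flux = Q·C = 0.01435 m³/s × 1.1 g/m³ = 0.01579 g/s.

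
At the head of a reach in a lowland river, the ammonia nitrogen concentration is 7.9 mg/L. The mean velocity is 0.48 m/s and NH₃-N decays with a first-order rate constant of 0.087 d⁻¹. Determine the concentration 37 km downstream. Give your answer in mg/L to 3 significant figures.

Travel time t = 37 km / 0.48 m/s = 3.7e+04/0.48 = 7.708e+04 s = 0.8922 d.
First-order decay: C = 7.9·exp(−0.087·0.8922) = 7.9·0.9253 = 7.31 mg/L.

7.31 mg/L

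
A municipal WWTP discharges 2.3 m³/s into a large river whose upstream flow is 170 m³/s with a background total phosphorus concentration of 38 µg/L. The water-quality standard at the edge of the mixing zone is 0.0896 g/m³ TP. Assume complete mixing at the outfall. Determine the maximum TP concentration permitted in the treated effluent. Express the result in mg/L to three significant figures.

38 µg/L = 0.038 mg/L.
Mass balance: 0.0896·172.3 = 2.3·Cₑ + 170·0.038.
Cₑ = (15.44 − 6.46) / 2.3 = 3.904 mg/L.

3.90 mg/L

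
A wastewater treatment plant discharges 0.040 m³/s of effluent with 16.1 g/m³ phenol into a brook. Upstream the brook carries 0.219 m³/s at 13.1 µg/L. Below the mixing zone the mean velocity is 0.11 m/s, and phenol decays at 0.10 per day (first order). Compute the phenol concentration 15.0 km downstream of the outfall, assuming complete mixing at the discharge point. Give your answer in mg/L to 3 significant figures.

2.13 mg/L

13.1 µg/L = 0.0131 mg/L.
After complete mixing, C₀ = (0.04·16.1 + 0.219·0.0131) / 0.259 = 2.498 mg/L.
Travel time t = 1.5e+04 m / 0.11 m/s = 1.364e+05 s = 1.578 d.
C = 2.498·exp(−0.10·1.578) = 2.498·0.854 = 2.133 mg/L.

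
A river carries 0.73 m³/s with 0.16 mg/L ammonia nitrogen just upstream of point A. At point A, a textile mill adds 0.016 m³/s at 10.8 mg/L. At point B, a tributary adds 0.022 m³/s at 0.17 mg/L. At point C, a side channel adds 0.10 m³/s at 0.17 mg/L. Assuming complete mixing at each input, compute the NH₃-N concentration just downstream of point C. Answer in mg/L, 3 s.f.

After input A: C = (0.73·0.16 + 0.016·10.8) / 0.746 = 0.3882 mg/L.
After input B: C = (0.746·0.3882 + 0.022·0.17) / 0.768 = 0.382 mg/L.
After input C: C = (0.768·0.382 + 0.1·0.17) / 0.868 = 0.3575 mg/L.

0.358 mg/L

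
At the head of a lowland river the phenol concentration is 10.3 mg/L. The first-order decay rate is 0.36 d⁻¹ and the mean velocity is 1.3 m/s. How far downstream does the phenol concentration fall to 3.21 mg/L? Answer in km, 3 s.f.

From C = C₀·e^(−kt), t = ln(C₀/C)/k = ln(10.3/3.21)/0.36 = 1.166/0.36 = 3.239 d.
Distance = v·t = 1.3 m/s × 2.798e+05 s = 3.638e+05 m = 363.8 km.

364 km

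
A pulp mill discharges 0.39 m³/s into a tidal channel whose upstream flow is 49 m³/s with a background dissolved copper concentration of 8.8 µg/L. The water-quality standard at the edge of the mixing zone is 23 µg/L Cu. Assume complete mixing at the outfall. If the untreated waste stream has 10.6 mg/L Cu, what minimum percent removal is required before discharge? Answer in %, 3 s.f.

83.0 %

8.8 µg/L = 0.0088 mg/L.
23 µg/L = 0.023 mg/L.
Mass balance: 0.023·49.39 = 0.39·Cₑ + 49·0.0088.
Cₑ = (1.136 − 0.4312) / 0.39 = 1.807 mg/L.
Required removal = 1 − 1.807/10.6 = 82.95 %.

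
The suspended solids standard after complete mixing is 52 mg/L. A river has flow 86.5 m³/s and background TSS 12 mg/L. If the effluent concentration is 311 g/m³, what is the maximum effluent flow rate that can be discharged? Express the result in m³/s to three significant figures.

Mass balance at complete mixing: C_std·(Q_w + Q_r) = Q_w·C_e + Q_r·C_b.
Rearranging, Q_w = Q_r·(C_std − C_b)/(C_e − C_std) = 86.5·(52 − 12) / (311 − 52) = 13.36 m³/s.

13.4 m³/s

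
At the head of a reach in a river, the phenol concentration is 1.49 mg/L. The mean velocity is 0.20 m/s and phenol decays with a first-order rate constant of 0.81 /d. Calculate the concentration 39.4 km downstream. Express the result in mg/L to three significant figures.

0.235 mg/L

Travel time t = 39.4 km / 0.20 m/s = 3.94e+04/0.20 = 1.97e+05 s = 2.28 d.
First-order decay: C = 1.49·exp(−0.81·2.28) = 1.49·0.1577 = 0.235 mg/L.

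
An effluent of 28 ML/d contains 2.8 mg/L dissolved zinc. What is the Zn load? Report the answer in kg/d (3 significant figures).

78.4 kg/d

28 ML/d = 0.3241 m³/s.
Mass flux = Q·C = 0.3241 m³/s × 2.8 g/m³ = 0.9074 g/s.
= 0.9074 g/s × 86.4 = 78.4 kg/d.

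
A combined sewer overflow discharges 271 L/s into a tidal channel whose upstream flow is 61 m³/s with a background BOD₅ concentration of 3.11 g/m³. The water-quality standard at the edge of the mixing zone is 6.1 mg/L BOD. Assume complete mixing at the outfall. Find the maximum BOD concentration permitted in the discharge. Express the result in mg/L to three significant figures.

679 mg/L

271 L/s = 0.271 m³/s.
Mass balance: 6.1·61.27 = 0.271·Cₑ + 61·3.11.
Cₑ = (373.8 − 189.7) / 0.271 = 679.1 mg/L.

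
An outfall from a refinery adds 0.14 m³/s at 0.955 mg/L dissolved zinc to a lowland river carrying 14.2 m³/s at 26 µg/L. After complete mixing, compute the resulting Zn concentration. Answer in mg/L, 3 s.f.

0.0351 mg/L

26 µg/L = 0.026 mg/L.
Conservation of mass across the mixing zone: C = (0.14·0.955 + 14.2·0.026) / (0.14 + 14.2) = 0.5029/14.34 = 0.03507 mg/L.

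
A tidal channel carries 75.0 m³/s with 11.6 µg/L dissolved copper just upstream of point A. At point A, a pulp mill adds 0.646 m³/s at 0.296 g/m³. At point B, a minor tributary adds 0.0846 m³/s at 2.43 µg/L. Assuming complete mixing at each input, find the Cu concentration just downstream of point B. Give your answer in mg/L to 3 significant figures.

0.0140 mg/L

11.6 µg/L = 0.0116 mg/L.
After input A: C = (75·0.0116 + 0.646·0.296) / 75.65 = 0.01403 mg/L.
2.43 µg/L = 0.00243 mg/L.
After input B: C = (75.65·0.01403 + 0.0846·0.00243) / 75.73 = 0.01402 mg/L.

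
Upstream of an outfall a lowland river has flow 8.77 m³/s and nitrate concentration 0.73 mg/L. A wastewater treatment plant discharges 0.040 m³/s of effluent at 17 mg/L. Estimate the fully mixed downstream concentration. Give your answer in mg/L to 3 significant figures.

By mass balance at complete mixing, C = (0.04·17 + 8.77·0.73) / (0.04 + 8.77) = 7.082/8.81 = 0.8039 mg/L.

0.804 mg/L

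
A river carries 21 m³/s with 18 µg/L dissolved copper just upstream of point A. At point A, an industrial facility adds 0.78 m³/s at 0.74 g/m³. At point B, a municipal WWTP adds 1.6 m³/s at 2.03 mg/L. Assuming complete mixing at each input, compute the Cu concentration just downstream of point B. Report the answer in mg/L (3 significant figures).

0.180 mg/L

18 µg/L = 0.018 mg/L.
After input A: C = (21·0.018 + 0.78·0.74) / 21.78 = 0.04386 mg/L.
After input B: C = (21.78·0.04386 + 1.6·2.03) / 23.38 = 0.1798 mg/L.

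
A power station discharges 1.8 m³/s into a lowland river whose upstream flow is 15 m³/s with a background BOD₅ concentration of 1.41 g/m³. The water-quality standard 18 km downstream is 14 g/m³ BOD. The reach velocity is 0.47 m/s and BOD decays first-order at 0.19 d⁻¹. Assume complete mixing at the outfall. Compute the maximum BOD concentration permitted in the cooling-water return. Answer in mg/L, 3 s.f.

Travel time to the compliance point: t = 1.8e+04/0.47 = 3.83e+04 s = 0.4433 d; decay factor exp(−0.19·0.4433) = 0.9192.
So the concentration just after mixing may be at most 14/0.9192 = 15.23 mg/L.
Mass balance: 15.23·16.8 = 1.8·Cₑ + 15·1.41.
Cₑ = (255.9 − 21.15) / 1.8 = 130.4 mg/L.

130 mg/L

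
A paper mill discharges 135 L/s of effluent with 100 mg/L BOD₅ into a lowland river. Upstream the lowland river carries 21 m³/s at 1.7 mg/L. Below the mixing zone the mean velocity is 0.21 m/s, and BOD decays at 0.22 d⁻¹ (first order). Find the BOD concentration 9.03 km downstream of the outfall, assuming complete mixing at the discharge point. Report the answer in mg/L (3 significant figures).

2.09 mg/L

135 L/s = 0.135 m³/s.
After complete mixing, C₀ = (0.135·100 + 21·1.7) / 21.14 = 2.328 mg/L.
Travel time t = 9030 m / 0.21 m/s = 4.3e+04 s = 0.4977 d.
C = 2.328·exp(−0.22·0.4977) = 2.328·0.8963 = 2.086 mg/L.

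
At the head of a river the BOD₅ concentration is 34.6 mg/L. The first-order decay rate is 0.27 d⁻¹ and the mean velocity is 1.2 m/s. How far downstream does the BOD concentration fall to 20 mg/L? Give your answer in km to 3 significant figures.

From C = C₀·e^(−kt), t = ln(C₀/C)/k = ln(34.6/20)/0.27 = 0.5481/0.27 = 2.03 d.
Distance = v·t = 1.2 m/s × 1.754e+05 s = 2.105e+05 m = 210.5 km.

210 km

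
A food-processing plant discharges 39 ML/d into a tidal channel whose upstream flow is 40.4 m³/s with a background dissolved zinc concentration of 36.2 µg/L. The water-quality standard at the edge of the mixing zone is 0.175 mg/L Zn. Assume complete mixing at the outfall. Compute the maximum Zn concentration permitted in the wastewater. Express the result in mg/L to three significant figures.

12.6 mg/L

39 ML/d = 0.4514 m³/s.
36.2 µg/L = 0.0362 mg/L.
Mass balance: 0.175·40.85 = 0.4514·Cₑ + 40.4·0.0362.
Cₑ = (7.149 − 1.462) / 0.4514 = 12.6 mg/L.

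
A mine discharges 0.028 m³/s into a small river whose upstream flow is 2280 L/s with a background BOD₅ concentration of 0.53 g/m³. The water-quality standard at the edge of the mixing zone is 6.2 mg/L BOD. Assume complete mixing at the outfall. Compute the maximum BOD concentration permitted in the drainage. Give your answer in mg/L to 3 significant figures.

468 mg/L

2280 L/s = 2.28 m³/s.
Mass balance: 6.2·2.308 = 0.028·Cₑ + 2.28·0.53.
Cₑ = (14.31 − 1.208) / 0.028 = 467.9 mg/L.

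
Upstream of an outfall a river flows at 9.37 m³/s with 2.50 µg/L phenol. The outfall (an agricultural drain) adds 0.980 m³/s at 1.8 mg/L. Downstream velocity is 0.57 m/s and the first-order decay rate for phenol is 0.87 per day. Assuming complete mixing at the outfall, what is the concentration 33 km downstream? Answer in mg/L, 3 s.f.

0.0964 mg/L

2.50 µg/L = 0.0025 mg/L.
After complete mixing, C₀ = (0.98·1.8 + 9.37·0.0025) / 10.35 = 0.1727 mg/L.
Travel time t = 3.3e+04 m / 0.57 m/s = 5.789e+04 s = 0.6701 d.
C = 0.1727·exp(−0.87·0.6701) = 0.1727·0.5582 = 0.09641 mg/L.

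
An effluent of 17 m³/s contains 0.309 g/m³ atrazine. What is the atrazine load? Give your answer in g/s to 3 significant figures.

5.25 g/s

Mass flux = Q·C = 17 m³/s × 0.309 g/m³ = 5.253 g/s.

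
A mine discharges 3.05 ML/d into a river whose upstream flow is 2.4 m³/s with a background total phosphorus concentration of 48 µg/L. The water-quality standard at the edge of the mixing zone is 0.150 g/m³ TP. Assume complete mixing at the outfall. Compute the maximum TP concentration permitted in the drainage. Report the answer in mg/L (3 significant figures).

3.05 ML/d = 0.0353 m³/s.
48 µg/L = 0.048 mg/L.
Mass balance: 0.15·2.435 = 0.0353·Cₑ + 2.4·0.048.
Cₑ = (0.3653 − 0.1152) / 0.0353 = 7.085 mg/L.

7.08 mg/L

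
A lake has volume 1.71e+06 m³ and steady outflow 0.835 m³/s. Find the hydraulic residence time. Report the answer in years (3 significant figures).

0.0649 yr

Q = 0.835 m³/s × 3.156e+07 s/yr = 2.635e+07 m³/yr.
Hydraulic residence time τ = V/Q = 1.71e+06/2.635e+07 = 0.06489 yr.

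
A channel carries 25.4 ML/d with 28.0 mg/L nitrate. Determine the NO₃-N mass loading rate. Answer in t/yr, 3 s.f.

260 t/yr

25.4 ML/d = 0.294 m³/s.
Mass flux = Q·C = 0.294 m³/s × 28 g/m³ = 8.231 g/s.
= 8.231 g/s × 31.56 = 259.8 t/yr.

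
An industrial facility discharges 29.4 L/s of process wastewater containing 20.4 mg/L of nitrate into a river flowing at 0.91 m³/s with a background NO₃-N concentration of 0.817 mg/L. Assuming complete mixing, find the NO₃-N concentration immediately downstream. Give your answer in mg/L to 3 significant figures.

1.43 mg/L

29.4 L/s = 0.0294 m³/s.
By mass balance at complete mixing, C = (0.0294·20.4 + 0.91·0.817) / (0.0294 + 0.91) = 1.343/0.9394 = 1.43 mg/L.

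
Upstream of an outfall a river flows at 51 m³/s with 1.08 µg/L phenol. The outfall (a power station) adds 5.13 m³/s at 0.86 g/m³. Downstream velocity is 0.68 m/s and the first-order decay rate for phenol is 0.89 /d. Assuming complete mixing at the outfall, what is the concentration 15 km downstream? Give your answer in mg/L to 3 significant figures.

0.0634 mg/L

1.08 µg/L = 0.00108 mg/L.
After complete mixing, C₀ = (5.13·0.86 + 51·0.00108) / 56.13 = 0.07958 mg/L.
Travel time t = 1.5e+04 m / 0.68 m/s = 2.206e+04 s = 0.2553 d.
C = 0.07958·exp(−0.89·0.2553) = 0.07958·0.7967 = 0.06341 mg/L.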